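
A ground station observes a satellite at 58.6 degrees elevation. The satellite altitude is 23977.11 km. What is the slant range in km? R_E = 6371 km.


h = 23977.11 km, el = 58.6 deg
d = -R_E*sin(el) + sqrt((R_E*sin(el))^2 + 2*R_E*h + h^2)
d = -6371.0000*sin(1.0228) + sqrt((6371.0000*0.8535508)^2 + 2*6371.0000*23977.11 + 23977.11^2)
d = 24728.0631 km

24728.0631 km


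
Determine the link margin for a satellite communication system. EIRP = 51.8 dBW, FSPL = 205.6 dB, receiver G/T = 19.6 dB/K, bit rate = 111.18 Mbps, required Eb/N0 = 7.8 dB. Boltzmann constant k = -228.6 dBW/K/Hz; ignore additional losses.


C/N0 = EIRP - FSPL + G/T - k = 51.8 - 205.6 + 19.6 - (-228.6)
C/N0 = 94.4000 dB-Hz
R_b = 111.18 Mbps = 1.1118e+08 bps -> 10*log10(R_b) = 80.4603 dB-Hz
Eb/N0 = C/N0 - 10*log10(R_b) = 94.4000 - 80.4603 = 13.9397 dB
Margin = Eb/N0 - Eb/N0_req = 13.9397 - 7.8 = 6.1397 dB (link closes)

6.1397 dB


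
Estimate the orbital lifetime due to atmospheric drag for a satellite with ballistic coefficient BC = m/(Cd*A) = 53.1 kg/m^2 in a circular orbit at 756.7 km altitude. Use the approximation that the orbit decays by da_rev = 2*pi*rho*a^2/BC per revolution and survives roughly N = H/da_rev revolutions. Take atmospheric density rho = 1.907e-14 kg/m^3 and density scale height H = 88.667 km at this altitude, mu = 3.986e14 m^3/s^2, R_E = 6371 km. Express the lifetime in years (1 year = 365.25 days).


a = R_E + alt = 7127.7000 km = 7.1277e+06 m
da_rev = 2*pi*rho*a^2/BC = 2*pi*1.907e-14*(7.1277e+06)^2/53.1 = 0.114639654 m per revolution
N = H/da_rev = 88667.0000 m / 0.114639654 m = 773440.9279 revolutions
P = 2*pi*sqrt(a^3/mu) = 5988.7384 s
lifetime = N*P = 773440.9279 * 5988.7384 = 4.6319354e+09 s = 53610.3629 days
years = 53610.3629 / 365.25 = 146.7772 years

146.7772 years


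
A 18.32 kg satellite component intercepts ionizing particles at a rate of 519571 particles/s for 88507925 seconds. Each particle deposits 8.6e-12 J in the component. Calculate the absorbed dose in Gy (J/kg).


Total energy deposited = rate * time * E_per
  = 519571 * 88507925 * 8.6e-12 = 395.4809 J
Dose = E_total / mass = 395.4809 / 18.32
Dose = 21.5874 Gy

21.5874 Gy


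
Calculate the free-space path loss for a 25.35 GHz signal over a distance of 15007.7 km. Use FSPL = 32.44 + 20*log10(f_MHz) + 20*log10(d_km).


f = 25.35 GHz = 25350.0000 MHz
d = 15007.7 km
FSPL = 32.44 + 20*log10(25350.0000) + 20*log10(15007.7)
FSPL = 32.44 + 88.0796 + 83.5263
FSPL = 204.0458 dB

204.0458 dB


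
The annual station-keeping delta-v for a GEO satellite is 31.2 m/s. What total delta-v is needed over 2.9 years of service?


dV = rate * years = 31.2 * 2.9
dV = 90.4800 m/s

90.4800 m/s


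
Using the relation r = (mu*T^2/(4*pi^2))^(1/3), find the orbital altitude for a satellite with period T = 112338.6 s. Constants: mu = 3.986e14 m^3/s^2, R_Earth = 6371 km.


T = 112338.6 s
r = (mu*T^2/(4*pi^2))^(1/3) = (3.986e14 * 112338.6^2 / (4*pi^2))^(1/3)
r = 5.0320528e+07 m = 50320.5282 km
alt = r - R_E = 50320.5282 - 6371 = 43949.5282 km

43949.5282 km


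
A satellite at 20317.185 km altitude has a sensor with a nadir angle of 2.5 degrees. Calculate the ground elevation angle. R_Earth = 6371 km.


r = R_E + alt = 26688.1850 km
Law of sines in the satellite / Earth-center / ground-point triangle:
  sin(nadir)/R_E = sin(90 + el)/r  =>  cos(el) = (r/R_E)*sin(nadir)
cos(el) = (26688.1850 / 6371.0000) * sin(2.5 deg) = 0.1827221
el = arccos(0.1827221) = 79.4716 deg
(Earth-central angle = 90 - nadir - el = 8.0284 deg)

79.4716 degrees


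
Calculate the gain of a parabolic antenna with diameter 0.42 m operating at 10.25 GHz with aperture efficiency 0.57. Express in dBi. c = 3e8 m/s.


lambda = c/f = 3e8 / 1.025e+10 = 0.02926829 m
G = eta*(pi*D/lambda)^2 = 0.57*(pi*0.42/0.02926829)^2
G = 1158.4530 (linear)
G = 10*log10(1158.4530) = 30.6388 dBi

30.6388 dBi


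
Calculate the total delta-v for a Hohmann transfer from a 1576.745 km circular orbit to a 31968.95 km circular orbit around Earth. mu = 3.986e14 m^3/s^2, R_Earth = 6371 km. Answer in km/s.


r1 = 7947.7450 km = 7.947745e+06 m
r2 = 38339.9500 km = 3.833995e+07 m
dv1 = sqrt(mu/r1)*(sqrt(2*r2/(r1+r2)) - 1) = 2033.1087 m/s
dv2 = sqrt(mu/r2)*(1 - sqrt(2*r1/(r1+r2))) = 1334.8545 m/s
total dv = |dv1| + |dv2| = 2033.1087 + 1334.8545 = 3367.9632 m/s = 3.3680 km/s

3.3680 km/s


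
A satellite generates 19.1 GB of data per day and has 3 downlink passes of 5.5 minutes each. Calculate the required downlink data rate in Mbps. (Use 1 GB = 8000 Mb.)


total contact time = 3 * 5.5 * 60 = 990.0000 s
data = 19.1 GB = 152800.0000 Mb
rate = 152800.0000 / 990.0000 = 154.3434 Mbps

154.3434 Mbps


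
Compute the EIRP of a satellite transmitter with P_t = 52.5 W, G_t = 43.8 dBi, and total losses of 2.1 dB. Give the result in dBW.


Pt = 52.5 W = 17.2016 dBW
EIRP = Pt_dBW + Gt - losses = 17.2016 + 43.8 - 2.1 = 58.9016 dBW

58.9016 dBW


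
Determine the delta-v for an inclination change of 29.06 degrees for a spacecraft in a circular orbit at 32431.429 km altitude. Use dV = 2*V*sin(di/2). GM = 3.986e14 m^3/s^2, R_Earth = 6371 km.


r = 38802.4290 km = 3.8802429e+07 m
V = sqrt(mu/r) = 3205.0823 m/s
di = 29.06 deg = 0.5071927 rad
dV = 2*V*sin(di/2) = 2*3205.0823*sin(0.2535963)
dV = 1608.2263 m/s = 1.6082 km/s

1.6082 km/s


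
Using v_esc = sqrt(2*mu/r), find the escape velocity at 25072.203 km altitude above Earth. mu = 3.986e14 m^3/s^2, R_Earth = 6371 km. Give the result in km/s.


r = 6371.0 + 25072.203 = 31443.2030 km = 3.1443203e+07 m
v_esc = sqrt(2*mu/r) = sqrt(2*3.986e14 / 3.1443203e+07)
v_esc = 5035.2409 m/s = 5.0352 km/s

5.0352 km/s


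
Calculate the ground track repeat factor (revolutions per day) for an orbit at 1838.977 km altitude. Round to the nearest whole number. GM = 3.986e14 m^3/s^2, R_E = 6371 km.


r = 8.209977e+06 m
T = 2*pi*sqrt(r^3/mu) = 7403.2793 s = 123.3880 min
revs/day = 1440 / 123.3880 = 11.6705
Rounded: 12 revolutions per day

12 revolutions per day


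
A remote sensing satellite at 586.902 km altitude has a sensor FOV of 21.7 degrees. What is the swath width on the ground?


FOV = 21.7 deg = 0.3787364 rad
swath = 2 * alt * tan(FOV/2) = 2 * 586.902 * tan(0.1893682)
swath = 2 * 586.902 * 0.1916648
swath = 224.9769 km

224.9769 km


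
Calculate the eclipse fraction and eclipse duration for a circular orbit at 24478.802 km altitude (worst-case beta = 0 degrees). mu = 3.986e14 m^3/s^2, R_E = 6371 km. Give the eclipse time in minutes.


r = 30849.8020 km
T = 898.7493 min
Eclipse fraction = arcsin(R_E/r)/pi = arcsin(6371.0000/30849.8020)/pi
= arcsin(0.2065167)/pi = 0.06621278
Eclipse duration = 0.06621278 * 898.7493 = 59.5087 min

59.5087 minutes


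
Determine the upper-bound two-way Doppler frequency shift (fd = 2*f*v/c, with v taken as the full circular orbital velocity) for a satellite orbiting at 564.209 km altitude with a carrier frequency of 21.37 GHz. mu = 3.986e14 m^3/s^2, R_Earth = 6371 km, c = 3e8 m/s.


r = 6.935209e+06 m
v = sqrt(mu/r) = 7581.2160 m/s (worst-case radial velocity)
f = 21.37 GHz = 2.137e+10 Hz
fd = 2*f*v/c = 2*2.137e+10*7581.2160/3.0e+08
fd = 1.0800706e+06 Hz

1.0801e+06 Hz


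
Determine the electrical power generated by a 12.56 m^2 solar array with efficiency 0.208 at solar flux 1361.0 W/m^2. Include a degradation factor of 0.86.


P = area * eta * S * degradation
P = 12.56 * 0.208 * 1361.0 * 0.86
P = 3057.8033 W

3057.8033 W


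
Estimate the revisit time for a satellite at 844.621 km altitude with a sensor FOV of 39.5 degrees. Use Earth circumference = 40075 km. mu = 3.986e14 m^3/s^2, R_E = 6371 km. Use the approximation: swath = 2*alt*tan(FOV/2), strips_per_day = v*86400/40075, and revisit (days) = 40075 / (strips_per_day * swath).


swath = 2*844.621*tan(0.3447025) = 606.4999 km
v = sqrt(mu/r) = 7432.4465 m/s = 7.4324 km/s
strips/day = v*86400/40075 = 7.4324*86400/40075 = 16.0240
coverage/day = strips * swath = 16.0240 * 606.4999 = 9718.5774 km
revisit = 40075 / 9718.5774 = 4.1235 days

4.1235 days


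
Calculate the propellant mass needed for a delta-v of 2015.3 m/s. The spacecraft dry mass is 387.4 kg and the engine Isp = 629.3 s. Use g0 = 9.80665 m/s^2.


ve = Isp * g0 = 629.3 * 9.80665 = 6171.324845 m/s
mass ratio = exp(dv/ve) = exp(2015.3/6171.324845) = 1.38618966
m_prop = m_dry * (mr - 1) = 387.4 * (1.38618966 - 1)
m_prop = 149.6099 kg

149.6099 kg


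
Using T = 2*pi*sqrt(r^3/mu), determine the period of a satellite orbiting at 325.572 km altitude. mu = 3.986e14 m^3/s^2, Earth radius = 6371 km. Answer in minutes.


r = 6696.5720 km = 6.696572e+06 m
T = 2*pi*sqrt(r^3/mu) = 2*pi*sqrt(3.0030159e+20 / 3.986e14)
T = 5453.6848 s = 90.8947 min

90.8947 minutes


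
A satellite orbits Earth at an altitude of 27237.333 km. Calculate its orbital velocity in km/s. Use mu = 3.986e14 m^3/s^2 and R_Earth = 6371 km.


r = R_E + alt = 6371.0 + 27237.333 = 33608.3330 km = 3.3608333e+07 m
v = sqrt(mu/r) = sqrt(3.986e14 / 3.3608333e+07) = 3443.8574 m/s = 3.4439 km/s

3.4439 km/s


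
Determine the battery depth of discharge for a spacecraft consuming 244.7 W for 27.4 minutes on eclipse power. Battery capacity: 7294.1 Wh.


E_used = P * t / 60 = 244.7 * 27.4 / 60 = 111.7463 Wh
DOD = E_used / E_total * 100 = 111.7463 / 7294.1 * 100
DOD = 1.5320 %

1.5320 %


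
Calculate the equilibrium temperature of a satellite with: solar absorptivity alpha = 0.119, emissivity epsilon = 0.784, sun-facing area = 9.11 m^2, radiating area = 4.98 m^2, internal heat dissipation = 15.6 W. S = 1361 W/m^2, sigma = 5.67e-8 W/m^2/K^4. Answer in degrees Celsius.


Numerator = alpha*S*A_sun + Q_int = 0.119*1361*9.11 + 15.6 = 1491.0465 W
Denominator = eps*sigma*A_rad = 0.784*5.67e-8*4.98 = 2.2137494e-07 W/K^4
T^4 = 6.7353896e+09 K^4
T = 286.4776 K = 13.3276 C

13.3276 degrees Celsius


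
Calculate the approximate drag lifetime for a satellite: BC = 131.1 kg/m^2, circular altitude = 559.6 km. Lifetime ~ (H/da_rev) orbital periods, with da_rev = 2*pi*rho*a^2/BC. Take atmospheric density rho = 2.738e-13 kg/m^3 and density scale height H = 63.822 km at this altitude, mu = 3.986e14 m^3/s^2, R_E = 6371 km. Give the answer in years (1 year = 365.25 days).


a = R_E + alt = 6930.6000 km = 6.9306e+06 m
da_rev = 2*pi*rho*a^2/BC = 2*pi*2.738e-13*(6.9306e+06)^2/131.1 = 0.63030723 m per revolution
N = H/da_rev = 63822.0000 m / 0.63030723 m = 101255.3830 revolutions
P = 2*pi*sqrt(a^3/mu) = 5742.0566 s
lifetime = N*P = 101255.3830 * 5742.0566 = 5.8141414e+08 s = 6729.3304 days
years = 6729.3304 / 365.25 = 18.4239 years

18.4239 years


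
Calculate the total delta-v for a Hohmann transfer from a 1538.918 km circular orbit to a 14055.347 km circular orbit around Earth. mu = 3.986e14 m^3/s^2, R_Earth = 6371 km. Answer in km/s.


r1 = 7909.9180 km = 7.909918e+06 m
r2 = 20426.3470 km = 2.0426347e+07 m
dv1 = sqrt(mu/r1)*(sqrt(2*r2/(r1+r2)) - 1) = 1424.8107 m/s
dv2 = sqrt(mu/r2)*(1 - sqrt(2*r1/(r1+r2))) = 1116.7902 m/s
total dv = |dv1| + |dv2| = 1424.8107 + 1116.7902 = 2541.6009 m/s = 2.5416 km/s

2.5416 km/s


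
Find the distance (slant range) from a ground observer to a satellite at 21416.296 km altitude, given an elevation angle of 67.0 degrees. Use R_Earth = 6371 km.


h = 21416.296 km, el = 67.0 deg
d = -R_E*sin(el) + sqrt((R_E*sin(el))^2 + 2*R_E*h + h^2)
d = -6371.0000*sin(1.1694) + sqrt((6371.0000*0.9205049)^2 + 2*6371.0000*21416.296 + 21416.296^2)
d = 21811.0298 km

21811.0298 km


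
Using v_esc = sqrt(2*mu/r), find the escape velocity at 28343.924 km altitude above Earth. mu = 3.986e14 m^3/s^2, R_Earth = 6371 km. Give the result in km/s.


r = 6371.0 + 28343.924 = 34714.9240 km = 3.4714924e+07 m
v_esc = sqrt(2*mu/r) = sqrt(2*3.986e14 / 3.4714924e+07)
v_esc = 4792.0963 m/s = 4.7921 km/s

4.7921 km/s


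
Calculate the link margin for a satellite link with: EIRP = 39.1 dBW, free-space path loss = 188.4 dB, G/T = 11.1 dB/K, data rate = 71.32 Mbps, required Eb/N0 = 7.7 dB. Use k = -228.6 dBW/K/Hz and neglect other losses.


C/N0 = EIRP - FSPL + G/T - k = 39.1 - 188.4 + 11.1 - (-228.6)
C/N0 = 90.4000 dB-Hz
R_b = 71.32 Mbps = 7.132e+07 bps -> 10*log10(R_b) = 78.5321 dB-Hz
Eb/N0 = C/N0 - 10*log10(R_b) = 90.4000 - 78.5321 = 11.8679 dB
Margin = Eb/N0 - Eb/N0_req = 11.8679 - 7.7 = 4.1679 dB (link closes)

4.1679 dB


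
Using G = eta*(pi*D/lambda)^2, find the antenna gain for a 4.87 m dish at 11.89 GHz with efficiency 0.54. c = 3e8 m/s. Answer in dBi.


lambda = c/f = 3e8 / 1.189e+10 = 0.02523129 m
G = eta*(pi*D/lambda)^2 = 0.54*(pi*4.87/0.02523129)^2
G = 198551.2509 (linear)
G = 10*log10(198551.2509) = 52.9787 dBi

52.9787 dBi


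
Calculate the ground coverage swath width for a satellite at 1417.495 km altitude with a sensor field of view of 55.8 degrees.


FOV = 55.8 deg = 0.9738937 rad
swath = 2 * alt * tan(FOV/2) = 2 * 1417.495 * tan(0.4869469)
swath = 2 * 1417.495 * 0.5294727
swath = 1501.0499 km

1501.0499 km


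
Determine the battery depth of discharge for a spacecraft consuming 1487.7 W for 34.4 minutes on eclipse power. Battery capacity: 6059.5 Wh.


E_used = P * t / 60 = 1487.7 * 34.4 / 60 = 852.9480 Wh
DOD = E_used / E_total * 100 = 852.9480 / 6059.5 * 100
DOD = 14.0762 %

14.0762 %


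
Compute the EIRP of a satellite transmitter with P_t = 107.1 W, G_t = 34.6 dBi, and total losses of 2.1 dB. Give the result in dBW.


Pt = 107.1 W = 20.2979 dBW
EIRP = Pt_dBW + Gt - losses = 20.2979 + 34.6 - 2.1 = 52.7979 dBW

52.7979 dBW


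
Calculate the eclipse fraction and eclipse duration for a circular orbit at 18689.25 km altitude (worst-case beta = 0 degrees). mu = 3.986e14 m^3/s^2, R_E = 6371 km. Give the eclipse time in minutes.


r = 25060.2500 km
T = 658.0184 min
Eclipse fraction = arcsin(R_E/r)/pi = arcsin(6371.0000/25060.2500)/pi
= arcsin(0.2542273)/pi = 0.08182114
Eclipse duration = 0.08182114 * 658.0184 = 53.8398 min

53.8398 minutes


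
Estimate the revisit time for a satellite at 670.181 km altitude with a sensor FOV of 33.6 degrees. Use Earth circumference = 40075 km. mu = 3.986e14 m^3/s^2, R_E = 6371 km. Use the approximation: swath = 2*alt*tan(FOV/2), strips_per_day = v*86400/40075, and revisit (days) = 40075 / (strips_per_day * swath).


swath = 2*670.181*tan(0.2932153) = 404.6791 km
v = sqrt(mu/r) = 7523.9499 m/s = 7.5239 km/s
strips/day = v*86400/40075 = 7.5239*86400/40075 = 16.2213
coverage/day = strips * swath = 16.2213 * 404.6791 = 6564.4286 km
revisit = 40075 / 6564.4286 = 6.1049 days

6.1049 days


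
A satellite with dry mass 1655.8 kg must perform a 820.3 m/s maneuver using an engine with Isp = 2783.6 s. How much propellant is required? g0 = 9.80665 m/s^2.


ve = Isp * g0 = 2783.6 * 9.80665 = 27297.790940 m/s
mass ratio = exp(dv/ve) = exp(820.3/27297.790940) = 1.03050611
m_prop = m_dry * (mr - 1) = 1655.8 * (1.03050611 - 1)
m_prop = 50.5120 kg

50.5120 kg


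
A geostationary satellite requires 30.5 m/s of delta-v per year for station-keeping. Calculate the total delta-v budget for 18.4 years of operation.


dV = rate * years = 30.5 * 18.4
dV = 561.2000 m/s

561.2000 m/s


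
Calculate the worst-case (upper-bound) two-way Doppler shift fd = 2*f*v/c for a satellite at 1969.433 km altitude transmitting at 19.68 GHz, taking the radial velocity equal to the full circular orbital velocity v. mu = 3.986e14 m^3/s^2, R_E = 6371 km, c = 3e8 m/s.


r = 8.340433e+06 m
v = sqrt(mu/r) = 6913.1240 m/s (worst-case radial velocity)
f = 19.68 GHz = 1.968e+10 Hz
fd = 2*f*v/c = 2*1.968e+10*6913.1240/3.0e+08
fd = 907001.8716 Hz

907001.8716 Hz


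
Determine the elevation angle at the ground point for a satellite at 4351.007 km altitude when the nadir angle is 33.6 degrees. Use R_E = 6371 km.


r = R_E + alt = 10722.0070 km
Law of sines in the satellite / Earth-center / ground-point triangle:
  sin(nadir)/R_E = sin(90 + el)/r  =>  cos(el) = (r/R_E)*sin(nadir)
cos(el) = (10722.0070 / 6371.0000) * sin(33.6 deg) = 0.9313244
el = arccos(0.9313244) = 21.3578 deg
(Earth-central angle = 90 - nadir - el = 35.0422 deg)

21.3578 degrees


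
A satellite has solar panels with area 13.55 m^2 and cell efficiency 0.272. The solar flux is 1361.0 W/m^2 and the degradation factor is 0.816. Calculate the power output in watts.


P = area * eta * S * degradation
P = 13.55 * 0.272 * 1361.0 * 0.816
P = 4093.1389 W

4093.1389 W


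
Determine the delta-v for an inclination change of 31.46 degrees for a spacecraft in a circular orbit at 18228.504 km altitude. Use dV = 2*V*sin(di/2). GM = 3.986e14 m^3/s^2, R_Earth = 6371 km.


r = 24599.5040 km = 2.4599504e+07 m
V = sqrt(mu/r) = 4025.3669 m/s
di = 31.46 deg = 0.5490806 rad
dV = 2*V*sin(di/2) = 2*4025.3669*sin(0.2745403)
dV = 2182.5899 m/s = 2.1826 km/s

2.1826 km/s


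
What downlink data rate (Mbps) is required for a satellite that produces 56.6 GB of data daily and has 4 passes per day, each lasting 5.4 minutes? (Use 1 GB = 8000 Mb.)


total contact time = 4 * 5.4 * 60 = 1296.0000 s
data = 56.6 GB = 452800.0000 Mb
rate = 452800.0000 / 1296.0000 = 349.3827 Mbps

349.3827 Mbps


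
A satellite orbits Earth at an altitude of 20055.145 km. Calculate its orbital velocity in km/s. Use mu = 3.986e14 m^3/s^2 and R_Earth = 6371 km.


r = R_E + alt = 6371.0 + 20055.145 = 26426.1450 km = 2.6426145e+07 m
v = sqrt(mu/r) = sqrt(3.986e14 / 2.6426145e+07) = 3883.7542 m/s = 3.8838 km/s

3.8838 km/s


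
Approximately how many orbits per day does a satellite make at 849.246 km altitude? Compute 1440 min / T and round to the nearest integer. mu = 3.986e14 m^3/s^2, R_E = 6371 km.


r = 7.220246e+06 m
T = 2*pi*sqrt(r^3/mu) = 6105.7527 s = 101.7625 min
revs/day = 1440 / 101.7625 = 14.1506
Rounded: 14 revolutions per day

14 revolutions per day


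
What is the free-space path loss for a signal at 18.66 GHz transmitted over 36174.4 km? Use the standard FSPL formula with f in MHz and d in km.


f = 18.66 GHz = 18660.0000 MHz
d = 36174.4 km
FSPL = 32.44 + 20*log10(18660.0000) + 20*log10(36174.4)
FSPL = 32.44 + 85.4182 + 91.1680
FSPL = 209.0263 dB

209.0263 dB


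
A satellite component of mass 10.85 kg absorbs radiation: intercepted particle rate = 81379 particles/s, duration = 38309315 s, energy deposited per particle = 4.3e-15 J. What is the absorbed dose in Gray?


Total energy deposited = rate * time * E_per
  = 81379 * 38309315 * 4.3e-15 = 0.01340557 J
Dose = E_total / mass = 0.01340557 / 10.85
Dose = 0.001235536 Gy

0.0012 Gy


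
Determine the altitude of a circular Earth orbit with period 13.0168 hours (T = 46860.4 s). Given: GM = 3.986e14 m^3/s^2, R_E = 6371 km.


T = 46860.4 s
r = (mu*T^2/(4*pi^2))^(1/3) = (3.986e14 * 46860.4^2 / (4*pi^2))^(1/3)
r = 2.8092896e+07 m = 28092.8961 km
alt = r - R_E = 28092.8961 - 6371 = 21721.8961 km

21721.8961 km


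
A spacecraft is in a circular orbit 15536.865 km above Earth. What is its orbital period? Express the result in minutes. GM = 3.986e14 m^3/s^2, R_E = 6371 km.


r = 21907.8650 km = 2.1907865e+07 m
T = 2*pi*sqrt(r^3/mu) = 2*pi*sqrt(1.0514779e+22 / 3.986e14)
T = 32270.9169 s = 537.8486 min

537.8486 minutes


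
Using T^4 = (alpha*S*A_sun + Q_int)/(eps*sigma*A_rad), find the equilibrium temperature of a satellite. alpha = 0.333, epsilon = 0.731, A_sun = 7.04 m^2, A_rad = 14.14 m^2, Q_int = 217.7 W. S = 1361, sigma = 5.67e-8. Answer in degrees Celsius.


Numerator = alpha*S*A_sun + Q_int = 0.333*1361*7.04 + 217.7 = 3408.3195 W
Denominator = eps*sigma*A_rad = 0.731*5.67e-8*14.14 = 5.8607048e-07 W/K^4
T^4 = 5.8155455e+09 K^4
T = 276.1516 K = 3.0016 C

3.0016 degrees Celsius


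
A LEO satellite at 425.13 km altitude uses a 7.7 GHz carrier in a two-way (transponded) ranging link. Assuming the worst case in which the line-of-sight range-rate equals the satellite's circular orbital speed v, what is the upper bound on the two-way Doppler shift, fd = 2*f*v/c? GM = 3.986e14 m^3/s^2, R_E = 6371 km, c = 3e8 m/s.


r = 6.79613e+06 m
v = sqrt(mu/r) = 7658.3958 m/s (worst-case radial velocity)
f = 7.7 GHz = 7.7e+09 Hz
fd = 2*f*v/c = 2*7.7e+09*7658.3958/3.0e+08
fd = 393130.9849 Hz

393130.9849 Hz


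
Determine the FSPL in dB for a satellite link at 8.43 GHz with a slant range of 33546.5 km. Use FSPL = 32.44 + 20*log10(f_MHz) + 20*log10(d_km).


f = 8.43 GHz = 8430.0000 MHz
d = 33546.5 km
FSPL = 32.44 + 20*log10(8430.0000) + 20*log10(33546.5)
FSPL = 32.44 + 78.5166 + 90.5129
FSPL = 201.4695 dB

201.4695 dB


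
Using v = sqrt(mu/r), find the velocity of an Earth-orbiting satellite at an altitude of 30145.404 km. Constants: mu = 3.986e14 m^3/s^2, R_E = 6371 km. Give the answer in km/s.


r = R_E + alt = 6371.0 + 30145.404 = 36516.4040 km = 3.6516404e+07 m
v = sqrt(mu/r) = sqrt(3.986e14 / 3.6516404e+07) = 3303.8829 m/s = 3.3039 km/s

3.3039 km/s


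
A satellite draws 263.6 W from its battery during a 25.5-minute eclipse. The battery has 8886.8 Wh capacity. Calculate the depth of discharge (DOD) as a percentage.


E_used = P * t / 60 = 263.6 * 25.5 / 60 = 112.0300 Wh
DOD = E_used / E_total * 100 = 112.0300 / 8886.8 * 100
DOD = 1.2606 %

1.2606 %


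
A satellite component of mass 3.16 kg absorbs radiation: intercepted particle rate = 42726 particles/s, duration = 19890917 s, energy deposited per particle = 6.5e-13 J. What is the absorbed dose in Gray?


Total energy deposited = rate * time * E_per
  = 42726 * 19890917 * 6.5e-13 = 0.5524086 J
Dose = E_total / mass = 0.5524086 / 3.16
Dose = 0.1748128 Gy

0.1748 Gy


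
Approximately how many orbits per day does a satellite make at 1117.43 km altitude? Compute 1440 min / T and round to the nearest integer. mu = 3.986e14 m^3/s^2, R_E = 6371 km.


r = 7.48843e+06 m
T = 2*pi*sqrt(r^3/mu) = 6449.0743 s = 107.4846 min
revs/day = 1440 / 107.4846 = 13.3973
Rounded: 13 revolutions per day

13 revolutions per day


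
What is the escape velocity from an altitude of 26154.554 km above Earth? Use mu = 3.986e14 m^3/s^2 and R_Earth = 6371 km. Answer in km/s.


r = 6371.0 + 26154.554 = 32525.5540 km = 3.2525554e+07 m
v_esc = sqrt(2*mu/r) = sqrt(2*3.986e14 / 3.2525554e+07)
v_esc = 4950.7534 m/s = 4.9508 km/s

4.9508 km/s


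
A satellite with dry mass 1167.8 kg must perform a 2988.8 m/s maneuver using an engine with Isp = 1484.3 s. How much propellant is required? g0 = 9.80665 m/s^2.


ve = Isp * g0 = 1484.3 * 9.80665 = 14556.010595 m/s
mass ratio = exp(dv/ve) = exp(2988.8/14556.010595) = 1.22793143
m_prop = m_dry * (mr - 1) = 1167.8 * (1.22793143 - 1)
m_prop = 266.1783 kg

266.1783 kg


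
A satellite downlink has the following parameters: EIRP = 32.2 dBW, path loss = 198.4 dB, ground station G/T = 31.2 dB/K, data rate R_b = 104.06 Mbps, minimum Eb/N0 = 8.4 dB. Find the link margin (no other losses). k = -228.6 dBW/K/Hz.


C/N0 = EIRP - FSPL + G/T - k = 32.2 - 198.4 + 31.2 - (-228.6)
C/N0 = 93.6000 dB-Hz
R_b = 104.06 Mbps = 1.0406e+08 bps -> 10*log10(R_b) = 80.1728 dB-Hz
Eb/N0 = C/N0 - 10*log10(R_b) = 93.6000 - 80.1728 = 13.4272 dB
Margin = Eb/N0 - Eb/N0_req = 13.4272 - 8.4 = 5.0272 dB (link closes)

5.0272 dB


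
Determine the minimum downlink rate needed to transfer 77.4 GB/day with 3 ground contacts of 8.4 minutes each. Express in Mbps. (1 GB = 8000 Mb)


total contact time = 3 * 8.4 * 60 = 1512.0000 s
data = 77.4 GB = 619200.0000 Mb
rate = 619200.0000 / 1512.0000 = 409.5238 Mbps

409.5238 Mbps


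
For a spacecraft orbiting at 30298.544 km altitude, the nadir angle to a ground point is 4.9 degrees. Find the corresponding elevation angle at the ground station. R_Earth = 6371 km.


r = R_E + alt = 36669.5440 km
Law of sines in the satellite / Earth-center / ground-point triangle:
  sin(nadir)/R_E = sin(90 + el)/r  =>  cos(el) = (r/R_E)*sin(nadir)
cos(el) = (36669.5440 / 6371.0000) * sin(4.9 deg) = 0.4916339
el = arccos(0.4916339) = 60.5520 deg
(Earth-central angle = 90 - nadir - el = 24.5480 deg)

60.5520 degrees


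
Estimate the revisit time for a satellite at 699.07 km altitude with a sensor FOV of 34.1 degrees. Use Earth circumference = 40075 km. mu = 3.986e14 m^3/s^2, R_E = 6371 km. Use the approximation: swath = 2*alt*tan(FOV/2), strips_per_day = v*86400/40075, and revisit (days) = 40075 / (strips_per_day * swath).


swath = 2*699.07*tan(0.2975786) = 428.7888 km
v = sqrt(mu/r) = 7508.5623 m/s = 7.5086 km/s
strips/day = v*86400/40075 = 7.5086*86400/40075 = 16.1881
coverage/day = strips * swath = 16.1881 * 428.7888 = 6941.2940 km
revisit = 40075 / 6941.2940 = 5.7734 days

5.7734 days


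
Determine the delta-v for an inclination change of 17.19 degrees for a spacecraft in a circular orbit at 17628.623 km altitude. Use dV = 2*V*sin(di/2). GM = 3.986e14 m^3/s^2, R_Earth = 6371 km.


r = 23999.6230 km = 2.3999623e+07 m
V = sqrt(mu/r) = 4075.3643 m/s
di = 17.19 deg = 0.3000221 rad
dV = 2*V*sin(di/2) = 2*4075.3643*sin(0.150011)
dV = 1218.1187 m/s = 1.2181 km/s

1.2181 km/s


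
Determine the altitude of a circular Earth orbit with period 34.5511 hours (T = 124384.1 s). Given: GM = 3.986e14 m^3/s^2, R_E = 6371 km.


T = 124384.1 s
r = (mu*T^2/(4*pi^2))^(1/3) = (3.986e14 * 124384.1^2 / (4*pi^2))^(1/3)
r = 5.3856207e+07 m = 53856.2071 km
alt = r - R_E = 53856.2071 - 6371 = 47485.2071 km

47485.2071 km


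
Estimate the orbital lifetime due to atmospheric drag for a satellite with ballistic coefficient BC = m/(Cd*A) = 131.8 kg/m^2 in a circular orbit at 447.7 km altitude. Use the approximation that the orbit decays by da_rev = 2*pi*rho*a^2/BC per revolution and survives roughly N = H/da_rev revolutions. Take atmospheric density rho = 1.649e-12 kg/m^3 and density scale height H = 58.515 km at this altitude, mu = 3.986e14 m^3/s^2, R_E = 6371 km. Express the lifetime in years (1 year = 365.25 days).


a = R_E + alt = 6818.7000 km = 6.8187e+06 m
da_rev = 2*pi*rho*a^2/BC = 2*pi*1.649e-12*(6.8187e+06)^2/131.8 = 3.655008 m per revolution
N = H/da_rev = 58515.0000 m / 3.655008 m = 16009.5428 revolutions
P = 2*pi*sqrt(a^3/mu) = 5603.5544 s
lifetime = N*P = 16009.5428 * 5603.5544 = 8.9710345e+07 s = 1038.3142 days
years = 1038.3142 / 365.25 = 2.8427 years

2.8427 years


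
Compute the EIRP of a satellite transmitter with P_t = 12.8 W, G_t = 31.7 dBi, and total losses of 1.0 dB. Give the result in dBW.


Pt = 12.8 W = 11.0721 dBW
EIRP = Pt_dBW + Gt - losses = 11.0721 + 31.7 - 1.0 = 41.7721 dBW

41.7721 dBW


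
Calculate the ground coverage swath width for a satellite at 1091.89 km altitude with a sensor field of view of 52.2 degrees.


FOV = 52.2 deg = 0.9110619 rad
swath = 2 * alt * tan(FOV/2) = 2 * 1091.89 * tan(0.4555309)
swath = 2 * 1091.89 * 0.4898949
swath = 1069.8228 km

1069.8228 km


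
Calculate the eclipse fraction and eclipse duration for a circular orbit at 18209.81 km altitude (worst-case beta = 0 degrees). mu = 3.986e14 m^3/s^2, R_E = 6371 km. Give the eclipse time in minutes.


r = 24580.8100 km
T = 639.2257 min
Eclipse fraction = arcsin(R_E/r)/pi = arcsin(6371.0000/24580.8100)/pi
= arcsin(0.2591859)/pi = 0.08345424
Eclipse duration = 0.08345424 * 639.2257 = 53.3461 min

53.3461 minutes


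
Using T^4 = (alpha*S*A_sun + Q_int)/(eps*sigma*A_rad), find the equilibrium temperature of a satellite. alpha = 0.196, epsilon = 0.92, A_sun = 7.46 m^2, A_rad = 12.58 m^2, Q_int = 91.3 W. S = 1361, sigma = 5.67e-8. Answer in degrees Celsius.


Numerator = alpha*S*A_sun + Q_int = 0.196*1361*7.46 + 91.3 = 2081.2998 W
Denominator = eps*sigma*A_rad = 0.92*5.67e-8*12.58 = 6.5622312e-07 W/K^4
T^4 = 3.1716343e+09 K^4
T = 237.3126 K = -35.8374 C

-35.8374 degrees Celsius


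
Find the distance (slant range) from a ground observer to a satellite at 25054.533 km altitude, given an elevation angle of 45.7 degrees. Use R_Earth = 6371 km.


h = 25054.533 km, el = 45.7 deg
d = -R_E*sin(el) + sqrt((R_E*sin(el))^2 + 2*R_E*h + h^2)
d = -6371.0000*sin(0.7976155) + sqrt((6371.0000*0.7156927)^2 + 2*6371.0000*25054.533 + 25054.533^2)
d = 26549.2456 km

26549.2456 km


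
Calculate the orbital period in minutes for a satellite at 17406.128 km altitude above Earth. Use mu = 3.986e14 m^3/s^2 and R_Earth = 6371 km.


r = 23777.1280 km = 2.3777128e+07 m
T = 2*pi*sqrt(r^3/mu) = 2*pi*sqrt(1.3442442e+22 / 3.986e14)
T = 36488.0215 s = 608.1337 min

608.1337 minutes


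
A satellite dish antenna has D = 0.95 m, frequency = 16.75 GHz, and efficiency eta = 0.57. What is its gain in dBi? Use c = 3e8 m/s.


lambda = c/f = 3e8 / 1.675e+10 = 0.01791045 m
G = eta*(pi*D/lambda)^2 = 0.57*(pi*0.95/0.01791045)^2
G = 15827.3762 (linear)
G = 10*log10(15827.3762) = 41.9941 dBi

41.9941 dBi


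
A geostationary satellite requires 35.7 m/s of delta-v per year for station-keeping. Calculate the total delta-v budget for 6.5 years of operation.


dV = rate * years = 35.7 * 6.5
dV = 232.0500 m/s

232.0500 m/s


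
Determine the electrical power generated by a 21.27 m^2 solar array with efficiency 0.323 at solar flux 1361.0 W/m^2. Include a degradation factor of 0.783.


P = area * eta * S * degradation
P = 21.27 * 0.323 * 1361.0 * 0.783
P = 7321.3286 W

7321.3286 W


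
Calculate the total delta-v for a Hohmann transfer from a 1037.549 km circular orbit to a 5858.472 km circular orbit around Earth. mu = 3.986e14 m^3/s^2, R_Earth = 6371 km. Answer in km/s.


r1 = 7408.5490 km = 7.408549e+06 m
r2 = 12229.4720 km = 1.2229472e+07 m
dv1 = sqrt(mu/r1)*(sqrt(2*r2/(r1+r2)) - 1) = 850.9731 m/s
dv2 = sqrt(mu/r2)*(1 - sqrt(2*r1/(r1+r2))) = 750.0236 m/s
total dv = |dv1| + |dv2| = 850.9731 + 750.0236 = 1600.9967 m/s = 1.6010 km/s

1.6010 km/s


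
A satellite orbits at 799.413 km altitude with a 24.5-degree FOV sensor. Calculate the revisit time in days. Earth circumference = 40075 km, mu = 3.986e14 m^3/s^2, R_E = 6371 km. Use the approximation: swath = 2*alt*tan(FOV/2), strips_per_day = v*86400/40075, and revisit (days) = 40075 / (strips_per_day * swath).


swath = 2*799.413*tan(0.2138028) = 347.1392 km
v = sqrt(mu/r) = 7455.8397 m/s = 7.4558 km/s
strips/day = v*86400/40075 = 7.4558*86400/40075 = 16.0745
coverage/day = strips * swath = 16.0745 * 347.1392 = 5580.0793 km
revisit = 40075 / 5580.0793 = 7.1818 days

7.1818 days


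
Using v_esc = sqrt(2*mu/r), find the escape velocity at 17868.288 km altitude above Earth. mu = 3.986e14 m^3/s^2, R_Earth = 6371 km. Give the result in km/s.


r = 6371.0 + 17868.288 = 24239.2880 km = 2.4239288e+07 m
v_esc = sqrt(2*mu/r) = sqrt(2*3.986e14 / 2.4239288e+07)
v_esc = 5734.8718 m/s = 5.7349 km/s

5.7349 km/s


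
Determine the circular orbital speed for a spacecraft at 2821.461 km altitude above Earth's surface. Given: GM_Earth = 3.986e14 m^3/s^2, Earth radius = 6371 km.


r = R_E + alt = 6371.0 + 2821.461 = 9192.4610 km = 9.192461e+06 m
v = sqrt(mu/r) = sqrt(3.986e14 / 9.192461e+06) = 6584.9541 m/s = 6.5850 km/s

6.5850 km/s


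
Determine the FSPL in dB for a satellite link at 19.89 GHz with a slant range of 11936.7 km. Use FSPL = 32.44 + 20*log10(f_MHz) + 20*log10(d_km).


f = 19.89 GHz = 19890.0000 MHz
d = 11936.7 km
FSPL = 32.44 + 20*log10(19890.0000) + 20*log10(11936.7)
FSPL = 32.44 + 85.9727 + 81.5377
FSPL = 199.9504 dB

199.9504 dB


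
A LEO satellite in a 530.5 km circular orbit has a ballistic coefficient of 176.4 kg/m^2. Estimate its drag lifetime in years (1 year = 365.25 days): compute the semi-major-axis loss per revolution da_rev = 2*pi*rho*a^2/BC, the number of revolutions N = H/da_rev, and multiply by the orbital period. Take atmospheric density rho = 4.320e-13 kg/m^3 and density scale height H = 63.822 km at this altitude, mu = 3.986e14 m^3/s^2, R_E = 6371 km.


a = R_E + alt = 6901.5000 km = 6.9015e+06 m
da_rev = 2*pi*rho*a^2/BC = 2*pi*4.320e-13*(6.9015e+06)^2/176.4 = 0.732912315 m per revolution
N = H/da_rev = 63822.0000 m / 0.732912315 m = 87079.9940 revolutions
P = 2*pi*sqrt(a^3/mu) = 5705.9303 s
lifetime = N*P = 87079.9940 * 5705.9303 = 4.9687237e+08 s = 5750.8377 days
years = 5750.8377 / 365.25 = 15.7449 years

15.7449 years


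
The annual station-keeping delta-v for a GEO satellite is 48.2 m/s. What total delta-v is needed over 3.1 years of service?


dV = rate * years = 48.2 * 3.1
dV = 149.4200 m/s

149.4200 m/s


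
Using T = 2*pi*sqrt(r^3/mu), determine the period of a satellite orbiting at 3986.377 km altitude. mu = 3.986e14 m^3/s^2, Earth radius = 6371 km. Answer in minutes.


r = 10357.3770 km = 1.0357377e+07 m
T = 2*pi*sqrt(r^3/mu) = 2*pi*sqrt(1.1110903e+21 / 3.986e14)
T = 10490.2514 s = 174.8375 min

174.8375 minutes


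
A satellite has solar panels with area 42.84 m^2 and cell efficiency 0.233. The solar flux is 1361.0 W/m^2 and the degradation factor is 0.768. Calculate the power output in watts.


P = area * eta * S * degradation
P = 42.84 * 0.233 * 1361.0 * 0.768
P = 10433.3729 W

10433.3729 W


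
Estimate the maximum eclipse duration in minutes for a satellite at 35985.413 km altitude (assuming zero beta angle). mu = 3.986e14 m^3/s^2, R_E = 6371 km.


r = 42356.4130 km
T = 1445.9016 min
Eclipse fraction = arcsin(R_E/r)/pi = arcsin(6371.0000/42356.4130)/pi
= arcsin(0.1504141)/pi = 0.04806068
Eclipse duration = 0.04806068 * 1445.9016 = 69.4910 min

69.4910 minutes


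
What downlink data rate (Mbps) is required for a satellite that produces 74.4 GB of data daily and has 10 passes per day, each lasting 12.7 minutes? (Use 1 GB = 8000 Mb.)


total contact time = 10 * 12.7 * 60 = 7620.0000 s
data = 74.4 GB = 595200.0000 Mb
rate = 595200.0000 / 7620.0000 = 78.1102 Mbps

78.1102 Mbps


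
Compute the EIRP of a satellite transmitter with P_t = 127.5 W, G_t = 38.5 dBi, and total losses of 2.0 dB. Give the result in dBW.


Pt = 127.5 W = 21.0551 dBW
EIRP = Pt_dBW + Gt - losses = 21.0551 + 38.5 - 2.0 = 57.5551 dBW

57.5551 dBW


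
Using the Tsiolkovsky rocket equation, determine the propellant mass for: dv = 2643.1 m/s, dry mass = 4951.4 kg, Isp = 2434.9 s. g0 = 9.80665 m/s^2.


ve = Isp * g0 = 2434.9 * 9.80665 = 23878.212085 m/s
mass ratio = exp(dv/ve) = exp(2643.1/23878.212085) = 1.11704954
m_prop = m_dry * (mr - 1) = 4951.4 * (1.11704954 - 1)
m_prop = 579.5591 kg

579.5591 kg


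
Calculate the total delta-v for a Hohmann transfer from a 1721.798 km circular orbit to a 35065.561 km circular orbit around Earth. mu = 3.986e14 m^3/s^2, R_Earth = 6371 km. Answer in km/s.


r1 = 8092.7980 km = 8.092798e+06 m
r2 = 41436.5610 km = 4.1436561e+07 m
dv1 = sqrt(mu/r1)*(sqrt(2*r2/(r1+r2)) - 1) = 2060.0006 m/s
dv2 = sqrt(mu/r2)*(1 - sqrt(2*r1/(r1+r2))) = 1328.5315 m/s
total dv = |dv1| + |dv2| = 2060.0006 + 1328.5315 = 3388.5321 m/s = 3.3885 km/s

3.3885 km/s


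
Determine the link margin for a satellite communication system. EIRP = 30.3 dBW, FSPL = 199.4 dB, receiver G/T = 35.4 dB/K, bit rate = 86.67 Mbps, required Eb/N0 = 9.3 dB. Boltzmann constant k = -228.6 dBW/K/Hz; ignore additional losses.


C/N0 = EIRP - FSPL + G/T - k = 30.3 - 199.4 + 35.4 - (-228.6)
C/N0 = 94.9000 dB-Hz
R_b = 86.67 Mbps = 8.667e+07 bps -> 10*log10(R_b) = 79.3787 dB-Hz
Eb/N0 = C/N0 - 10*log10(R_b) = 94.9000 - 79.3787 = 15.5213 dB
Margin = Eb/N0 - Eb/N0_req = 15.5213 - 9.3 = 6.2213 dB (link closes)

6.2213 dB


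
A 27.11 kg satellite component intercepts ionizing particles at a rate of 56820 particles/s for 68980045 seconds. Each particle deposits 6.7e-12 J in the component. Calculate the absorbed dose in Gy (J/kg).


Total energy deposited = rate * time * E_per
  = 56820 * 68980045 * 6.7e-12 = 26.2603 J
Dose = E_total / mass = 26.2603 / 27.11
Dose = 0.9686569 Gy

0.9687 Gy


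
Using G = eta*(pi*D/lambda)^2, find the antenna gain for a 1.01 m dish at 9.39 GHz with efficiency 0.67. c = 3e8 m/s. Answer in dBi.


lambda = c/f = 3e8 / 9.39e+09 = 0.03194888 m
G = eta*(pi*D/lambda)^2 = 0.67*(pi*1.01/0.03194888)^2
G = 6608.5468 (linear)
G = 10*log10(6608.5468) = 38.2011 dBi

38.2011 dBi


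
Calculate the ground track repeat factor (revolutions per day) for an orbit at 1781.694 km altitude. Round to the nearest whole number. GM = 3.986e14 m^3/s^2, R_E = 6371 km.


r = 8.152694e+06 m
T = 2*pi*sqrt(r^3/mu) = 7325.9329 s = 122.0989 min
revs/day = 1440 / 122.0989 = 11.7937
Rounded: 12 revolutions per day

12 revolutions per day


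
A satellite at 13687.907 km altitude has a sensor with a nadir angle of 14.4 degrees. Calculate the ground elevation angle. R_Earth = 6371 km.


r = R_E + alt = 20058.9070 km
Law of sines in the satellite / Earth-center / ground-point triangle:
  sin(nadir)/R_E = sin(90 + el)/r  =>  cos(el) = (r/R_E)*sin(nadir)
cos(el) = (20058.9070 / 6371.0000) * sin(14.4 deg) = 0.7829928
el = arccos(0.7829928) = 38.4646 deg
(Earth-central angle = 90 - nadir - el = 37.1354 deg)

38.4646 degrees


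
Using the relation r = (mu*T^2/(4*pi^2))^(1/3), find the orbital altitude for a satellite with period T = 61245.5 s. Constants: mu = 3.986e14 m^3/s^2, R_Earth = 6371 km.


T = 61245.5 s
r = (mu*T^2/(4*pi^2))^(1/3) = (3.986e14 * 61245.5^2 / (4*pi^2))^(1/3)
r = 3.3582161e+07 m = 33582.1612 km
alt = r - R_E = 33582.1612 - 6371 = 27211.1612 km

27211.1612 km


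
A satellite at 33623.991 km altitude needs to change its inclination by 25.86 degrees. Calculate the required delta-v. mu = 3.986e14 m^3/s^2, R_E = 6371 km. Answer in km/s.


r = 39994.9910 km = 3.9994991e+07 m
V = sqrt(mu/r) = 3156.9365 m/s
di = 25.86 deg = 0.4513421 rad
dV = 2*V*sin(di/2) = 2*3156.9365*sin(0.2256711)
dV = 1412.7952 m/s = 1.4128 km/s

1.4128 km/s


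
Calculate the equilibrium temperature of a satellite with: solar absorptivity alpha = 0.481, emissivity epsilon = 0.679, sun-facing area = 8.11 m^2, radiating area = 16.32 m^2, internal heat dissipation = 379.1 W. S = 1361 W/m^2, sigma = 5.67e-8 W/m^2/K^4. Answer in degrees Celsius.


Numerator = alpha*S*A_sun + Q_int = 0.481*1361*8.11 + 379.1 = 5688.2385 W
Denominator = eps*sigma*A_rad = 0.679*5.67e-8*16.32 = 6.2830858e-07 W/K^4
T^4 = 9.0532562e+09 K^4
T = 308.4617 K = 35.3117 C

35.3117 degrees Celsius


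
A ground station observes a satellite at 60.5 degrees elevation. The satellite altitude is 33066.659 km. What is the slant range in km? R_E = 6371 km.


h = 33066.659 km, el = 60.5 deg
d = -R_E*sin(el) + sqrt((R_E*sin(el))^2 + 2*R_E*h + h^2)
d = -6371.0000*sin(1.0559) + sqrt((6371.0000*0.8703557)^2 + 2*6371.0000*33066.659 + 33066.659^2)
d = 33767.6429 km

33767.6429 km


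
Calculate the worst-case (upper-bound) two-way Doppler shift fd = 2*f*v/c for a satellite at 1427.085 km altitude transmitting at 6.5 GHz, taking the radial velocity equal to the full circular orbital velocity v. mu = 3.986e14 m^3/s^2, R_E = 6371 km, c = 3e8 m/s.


r = 7.798085e+06 m
v = sqrt(mu/r) = 7149.4834 m/s (worst-case radial velocity)
f = 6.5 GHz = 6.5e+09 Hz
fd = 2*f*v/c = 2*6.5e+09*7149.4834/3.0e+08
fd = 309810.9492 Hz

309810.9492 Hz


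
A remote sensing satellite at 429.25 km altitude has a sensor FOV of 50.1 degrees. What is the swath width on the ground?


FOV = 50.1 deg = 0.87441 rad
swath = 2 * alt * tan(FOV/2) = 2 * 429.25 * tan(0.437205)
swath = 2 * 429.25 * 0.4673705
swath = 401.2376 km

401.2376 km


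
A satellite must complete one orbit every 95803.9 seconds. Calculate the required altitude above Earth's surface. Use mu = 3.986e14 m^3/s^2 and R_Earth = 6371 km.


T = 95803.9 s
r = (mu*T^2/(4*pi^2))^(1/3) = (3.986e14 * 95803.9^2 / (4*pi^2))^(1/3)
r = 4.5253063e+07 m = 45253.0628 km
alt = r - R_E = 45253.0628 - 6371 = 38882.0628 km

38882.0628 km


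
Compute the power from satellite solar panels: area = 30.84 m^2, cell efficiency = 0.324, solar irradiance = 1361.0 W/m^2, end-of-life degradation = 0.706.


P = area * eta * S * degradation
P = 30.84 * 0.324 * 1361.0 * 0.706
P = 9601.1268 W

9601.1268 W


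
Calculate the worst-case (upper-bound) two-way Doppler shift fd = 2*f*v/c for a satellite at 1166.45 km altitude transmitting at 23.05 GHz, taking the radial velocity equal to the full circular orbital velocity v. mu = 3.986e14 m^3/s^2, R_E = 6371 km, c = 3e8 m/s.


r = 7.53745e+06 m
v = sqrt(mu/r) = 7272.0428 m/s (worst-case radial velocity)
f = 23.05 GHz = 2.305e+10 Hz
fd = 2*f*v/c = 2*2.305e+10*7272.0428/3.0e+08
fd = 1.1174706e+06 Hz

1.1175e+06 Hz
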